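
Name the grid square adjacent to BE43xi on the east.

BE53ai

Longitude subsquare x = 23; +1 → 24, wraps to 0 = a, carry into square.
Longitude square 4; +1 → 5.
The latitude characters are unchanged.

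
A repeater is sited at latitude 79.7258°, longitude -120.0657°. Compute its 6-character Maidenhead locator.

CQ99xr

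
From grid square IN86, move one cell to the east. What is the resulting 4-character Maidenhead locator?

Longitude square 8; +1 → 9.
The latitude characters are unchanged.

IN96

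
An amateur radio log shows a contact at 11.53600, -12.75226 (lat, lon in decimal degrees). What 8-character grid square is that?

IK31om98

Add 180° to longitude and 90° to latitude: 167.24774, 101.53600.
Field: 167.24774/20 → 8 → I, 101.53600/10 → 10 → K; chars IK.
Square: 7.24774/2 → 3, 1.53600/1 → 1; chars 31.
Subsquare: 1.24774/0.0833333 → 14 → o, 0.53600/0.0416667 → 12 → m; chars om.
Extended square: 0.08107/0.00833333 → 9, 0.03600/0.00416667 → 8; chars 98.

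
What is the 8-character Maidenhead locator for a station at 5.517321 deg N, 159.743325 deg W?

BJ05dm04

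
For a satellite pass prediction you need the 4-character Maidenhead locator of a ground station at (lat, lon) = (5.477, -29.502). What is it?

HJ55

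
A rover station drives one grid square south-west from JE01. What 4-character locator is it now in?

IE90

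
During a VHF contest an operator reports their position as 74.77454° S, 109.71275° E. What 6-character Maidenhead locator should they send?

OB45uf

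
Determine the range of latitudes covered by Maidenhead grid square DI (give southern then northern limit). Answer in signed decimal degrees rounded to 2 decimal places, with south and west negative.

-10.00, 0.00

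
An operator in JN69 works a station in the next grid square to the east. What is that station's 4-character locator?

JN79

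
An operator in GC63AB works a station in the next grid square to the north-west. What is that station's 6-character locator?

GC53xc

Longitude subsquare a = 0; −1 → -1, wraps to 23 = x, carry into square.
Longitude square 6; −1 → 5.
Latitude subsquare b = 1; +1 → 2 = c.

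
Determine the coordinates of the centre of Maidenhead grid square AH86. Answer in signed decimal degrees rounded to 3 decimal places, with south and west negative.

-13.500, -163.000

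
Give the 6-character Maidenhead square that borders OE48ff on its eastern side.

OE48gf

Longitude subsquare f = 5; +1 → 6 = g.
The latitude characters are unchanged.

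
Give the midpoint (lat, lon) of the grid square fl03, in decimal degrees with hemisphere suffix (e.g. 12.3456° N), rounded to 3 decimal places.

23.500° N, 79.000° W

Field F=5, L=11: +5·20° lon, +11·10° lat → SW at lon -80°, lat 20°.
Square 0, 3: +0·2° lon, +3·1° lat → SW at lon -80°, lat 23°.
Cell spans 2° lon × 1° lat. Centre is SW corner plus half of each.
latitude 23.500° N, longitude 79.000° W.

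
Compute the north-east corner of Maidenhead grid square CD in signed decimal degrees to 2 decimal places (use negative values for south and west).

Field C=2, D=3: +2·20° lon, +3·10° lat → SW at lon -140°, lat -60°.
Cell spans 20° lon × 10° lat. NE corner is SW corner plus one full cell.
latitude -50.00, longitude -120.00.

-50.00, -120.00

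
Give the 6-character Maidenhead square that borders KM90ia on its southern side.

KL99ix

Latitude subsquare a = 0; −1 → -1, wraps to 23 = x, carry into square.
Latitude square 0; −1 → -1, wraps to 9, carry into field.
Latitude field M = 12; −1 → 11 = L.
The longitude characters are unchanged.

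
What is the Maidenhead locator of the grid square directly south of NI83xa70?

NI82xx79

Latitude extended square 0; −1 → -1, wraps to 9, carry into subsquare.
Latitude subsquare a = 0; −1 → -1, wraps to 23 = x, carry into square.
Latitude square 3; −1 → 2.
The longitude characters are unchanged.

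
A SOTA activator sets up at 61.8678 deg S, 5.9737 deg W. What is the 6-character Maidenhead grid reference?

IC78ad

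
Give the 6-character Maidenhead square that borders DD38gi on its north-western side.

Longitude subsquare g = 6; −1 → 5 = f.
Latitude subsquare i = 8; +1 → 9 = j.

DD38fj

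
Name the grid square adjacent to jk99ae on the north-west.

JK89xf

Longitude subsquare a = 0; −1 → -1, wraps to 23 = x, carry into square.
Longitude square 9; −1 → 8.
Latitude subsquare e = 4; +1 → 5 = f.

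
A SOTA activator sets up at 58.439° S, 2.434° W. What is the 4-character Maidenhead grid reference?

ID81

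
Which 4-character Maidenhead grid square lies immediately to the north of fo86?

FO87

Latitude square 6; +1 → 7.
The longitude characters are unchanged.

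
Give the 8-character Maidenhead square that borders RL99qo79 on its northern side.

RL99qp70

Latitude extended square 9; +1 → 10, wraps to 0, carry into subsquare.
Latitude subsquare o = 14; +1 → 15 = p.
The longitude characters are unchanged.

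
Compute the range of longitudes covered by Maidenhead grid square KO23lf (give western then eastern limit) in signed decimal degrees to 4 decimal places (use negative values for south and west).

24.9167, 25.0000

Field K=10, O=14: +10·20° lon, +14·10° lat → SW at lon 20°, lat 50°.
Square 2, 3: +2·2° lon, +3·1° lat → SW at lon 24°, lat 53°.
Subsquare l=11, f=5: +11·0.0833333° lon, +5·0.0416667° lat → SW at lon 24.9167°, lat 53.2083°.
Cell spans 0.0833333° lon × 0.0416667° lat.
west 24.9167, east 25.0000.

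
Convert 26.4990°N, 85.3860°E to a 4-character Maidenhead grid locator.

NL26

Shift to the Maidenhead origin (180°W, 90°S): lon 265.39, lat 116.50.
Field: lon ⌊265.39/20⌋ = 13 → N; lat ⌊116.50/10⌋ = 11 → L.
Square: lon ⌊5.39/2⌋ = 2; lat ⌊6.50/1⌋ = 6.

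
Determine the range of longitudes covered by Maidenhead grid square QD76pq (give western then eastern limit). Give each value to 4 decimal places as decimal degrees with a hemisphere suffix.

Field Q=16, D=3: +16·20° lon, +3·10° lat → SW at lon 140°, lat -60°.
Square 7, 6: +7·2° lon, +6·1° lat → SW at lon 154°, lat -54°.
Subsquare p=15, q=16: +15·0.0833333° lon, +16·0.0416667° lat → SW at lon 155.25°, lat -53.3333°.
Cell spans 0.0833333° lon × 0.0416667° lat.
west 155.2500° E, east 155.3333° E.

155.2500° E, 155.3333° E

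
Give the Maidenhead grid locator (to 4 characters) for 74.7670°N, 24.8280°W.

HQ74

Add 180° to longitude and 90° to latitude: 155.17, 164.77.
Field: 155.17/20 → 7 → H, 164.77/10 → 16 → Q; chars HQ.
Square: 15.17/2 → 7, 4.77/1 → 4; chars 74.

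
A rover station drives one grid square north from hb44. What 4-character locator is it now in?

Latitude square 4; +1 → 5.
The longitude characters are unchanged.

HB45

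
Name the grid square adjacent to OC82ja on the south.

OC81jx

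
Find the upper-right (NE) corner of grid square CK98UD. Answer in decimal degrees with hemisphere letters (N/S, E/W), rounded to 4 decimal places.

Field C=2, K=10: +2·20° lon, +10·10° lat → SW at lon -140°, lat 10°.
Square 9, 8: +9·2° lon, +8·1° lat → SW at lon -122°, lat 18°.
Subsquare u=20, d=3: +20·0.0833333° lon, +3·0.0416667° lat → SW at lon -120.333°, lat 18.125°.
Cell spans 0.0833333° lon × 0.0416667° lat. NE corner is SW corner plus one full cell.
latitude 18.1667° N, longitude 120.2500° W.

18.1667° N, 120.2500° W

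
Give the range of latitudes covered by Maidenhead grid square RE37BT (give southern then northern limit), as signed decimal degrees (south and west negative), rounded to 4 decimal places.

Field R=17, E=4: +17·20° lon, +4·10° lat → SW at lon 160°, lat -50°.
Square 3, 7: +3·2° lon, +7·1° lat → SW at lon 166°, lat -43°.
Subsquare b=1, t=19: +1·0.0833333° lon, +19·0.0416667° lat → SW at lon 166.083°, lat -42.2083°.
Cell spans 0.0833333° lon × 0.0416667° lat.
south -42.2083, north -42.1667.

-42.2083, -42.1667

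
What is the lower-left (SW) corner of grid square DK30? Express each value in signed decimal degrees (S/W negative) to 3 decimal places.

Field D=3, K=10: +3·20° lon, +10·10° lat → SW at lon -120°, lat 10°.
Square 3, 0: +3·2° lon, +0·1° lat → SW at lon -114°, lat 10°.
latitude 10.000, longitude -114.000.

10.000, -114.000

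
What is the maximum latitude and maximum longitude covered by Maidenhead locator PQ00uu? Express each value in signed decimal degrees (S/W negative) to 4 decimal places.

70.8750, 121.7500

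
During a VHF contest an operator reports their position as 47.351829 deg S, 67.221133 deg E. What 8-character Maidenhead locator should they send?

Add 180° to longitude and 90° to latitude: 247.22113, 42.64817.
Field: 247.22113/20 → 12 → M, 42.64817/10 → 4 → E; chars ME.
Square: 7.22113/2 → 3, 2.64817/1 → 2; chars 32.
Subsquare: 1.22113/0.0833333 → 14 → o, 0.64817/0.0416667 → 15 → p; chars op.
Extended square: 0.05447/0.00833333 → 6, 0.02317/0.00416667 → 5; chars 65.

ME32op65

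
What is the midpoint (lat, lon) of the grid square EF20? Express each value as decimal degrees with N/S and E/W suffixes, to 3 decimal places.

39.500° S, 95.000° W

Field E=4, F=5: +4·20° lon, +5·10° lat → SW at lon -100°, lat -40°.
Square 2, 0: +2·2° lon, +0·1° lat → SW at lon -96°, lat -40°.
Cell spans 2° lon × 1° lat. Centre is SW corner plus half of each.
latitude 39.500° S, longitude 95.000° W.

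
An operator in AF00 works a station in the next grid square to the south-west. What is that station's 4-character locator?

RE99

Longitude square 0; −1 → -1, wraps to 9, carry into field.
Longitude field A = 0; −1 → -1, wraps to 17 = R, wrapping around the antimeridian.
Latitude square 0; −1 → -1, wraps to 9, carry into field.
Latitude field F = 5; −1 → 4 = E.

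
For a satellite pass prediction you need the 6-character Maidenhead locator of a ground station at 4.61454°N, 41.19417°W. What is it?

GJ94jo

Shift to the Maidenhead origin (180°W, 90°S): lon 138.8058, lat 94.6145.
Field (20°×10°, letters A–R): 138.8058/20 → 6 → G, 94.6145/10 → 9 → J; chars GJ.
Square (2°×1°, digits 0–9): 18.8058/2 → 9, 4.6145/1 → 4; chars 94.
Subsquare (5′×2.5′, letters a–x): 0.8058/0.0833333 → 9 → j, 0.6145/0.0416667 → 14 → o; chars jo.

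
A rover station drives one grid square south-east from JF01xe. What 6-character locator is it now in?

JF11ad

Longitude subsquare x = 23; +1 → 24, wraps to 0 = a, carry into square.
Longitude square 0; +1 → 1.
Latitude subsquare e = 4; −1 → 3 = d.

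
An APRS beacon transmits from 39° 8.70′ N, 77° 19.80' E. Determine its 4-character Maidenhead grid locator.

Add 180° to longitude and 90° to latitude: 257.33, 129.15.
Field: 257.33/20 → 12 → M, 129.15/10 → 12 → M; chars MM.
Square: 17.33/2 → 8, 9.15/1 → 9; chars 89.

MM89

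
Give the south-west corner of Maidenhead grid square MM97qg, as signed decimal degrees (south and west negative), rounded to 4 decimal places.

Field M=12, M=12: +12·20° lon, +12·10° lat → SW at lon 60°, lat 30°.
Square 9, 7: +9·2° lon, +7·1° lat → SW at lon 78°, lat 37°.
Subsquare q=16, g=6: +16·0.0833333° lon, +6·0.0416667° lat → SW at lon 79.3333°, lat 37.25°.
latitude 37.2500, longitude 79.3333.

37.2500, 79.3333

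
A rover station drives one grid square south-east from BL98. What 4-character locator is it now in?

CL07

Longitude square 9; +1 → 10, wraps to 0, carry into field.
Longitude field B = 1; +1 → 2 = C.
Latitude square 8; −1 → 7.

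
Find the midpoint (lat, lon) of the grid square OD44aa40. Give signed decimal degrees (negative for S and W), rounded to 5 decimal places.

-55.99792, 108.03750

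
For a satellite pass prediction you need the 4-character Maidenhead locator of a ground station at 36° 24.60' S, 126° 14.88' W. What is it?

Add 180° to longitude and 90° to latitude: 53.75, 53.59.
Field: 53.75/20 → 2 → C, 53.59/10 → 5 → F; chars CF.
Square: 13.75/2 → 6, 3.59/1 → 3; chars 63.

CF63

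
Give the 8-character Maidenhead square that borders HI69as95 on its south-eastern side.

Longitude extended square 9; +1 → 10, wraps to 0, carry into subsquare.
Longitude subsquare a = 0; +1 → 1 = b.
Latitude extended square 5; −1 → 4.

HI69bs04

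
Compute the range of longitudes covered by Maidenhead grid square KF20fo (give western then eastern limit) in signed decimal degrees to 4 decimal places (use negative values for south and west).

24.4167, 24.5000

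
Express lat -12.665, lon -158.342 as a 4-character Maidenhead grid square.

BH07

Shift to the Maidenhead origin (180°W, 90°S): lon 21.66, lat 77.34.
Field (20°×10°, letters A–R): lon ⌊21.66/20⌋ = 1 → B; lat ⌊77.34/10⌋ = 7 → H.
Square (2°×1°, digits 0–9): lon ⌊1.66/2⌋ = 0; lat ⌊7.34/1⌋ = 7.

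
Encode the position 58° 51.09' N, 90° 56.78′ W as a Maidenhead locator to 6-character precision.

EO48mu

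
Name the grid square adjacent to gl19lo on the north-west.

GL19kp

Longitude subsquare l = 11; −1 → 10 = k.
Latitude subsquare o = 14; +1 → 15 = p.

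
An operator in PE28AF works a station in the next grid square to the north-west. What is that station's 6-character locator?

PE18xg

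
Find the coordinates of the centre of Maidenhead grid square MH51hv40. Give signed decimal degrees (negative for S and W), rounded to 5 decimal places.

Field M=12, H=7: +12·20° lon, +7·10° lat → SW at lon 60°, lat -20°.
Square 5, 1: +5·2° lon, +1·1° lat → SW at lon 70°, lat -19°.
Subsquare h=7, v=21: +7·0.0833333° lon, +21·0.0416667° lat → SW at lon 70.5833°, lat -18.125°.
Extended square 4, 0: +4·0.00833333° lon, +0·0.00416667° lat → SW at lon 70.6167°, lat -18.125°.
Cell spans 0.00833333° lon × 0.00416667° lat. Centre is SW corner plus half of each.
latitude -18.12292, longitude 70.62083.

-18.12292, 70.62083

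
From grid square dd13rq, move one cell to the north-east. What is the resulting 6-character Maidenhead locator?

Longitude subsquare r = 17; +1 → 18 = s.
Latitude subsquare q = 16; +1 → 17 = r.

DD13sr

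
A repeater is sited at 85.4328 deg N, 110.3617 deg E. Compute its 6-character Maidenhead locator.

OR55ek

Add 180° to longitude and 90° to latitude: 290.3617, 175.4328.
Field: lon ⌊290.3617/20⌋ = 14 → O; lat ⌊175.4328/10⌋ = 17 → R.
Square: lon ⌊10.3617/2⌋ = 5; lat ⌊5.4328/1⌋ = 5.
Subsquare: lon ⌊0.3617/0.0833333⌋ = 4 → e; lat ⌊0.4328/0.0416667⌋ = 10 → k.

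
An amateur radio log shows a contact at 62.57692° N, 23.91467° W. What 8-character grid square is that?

Add 180° to longitude and 90° to latitude: 156.08533, 152.57692.
Field: 156.08533/20 → 7 → H, 152.57692/10 → 15 → P; chars HP.
Square: 16.08533/2 → 8, 2.57692/1 → 2; chars 82.
Subsquare: 0.08533/0.0833333 → 1 → b, 0.57692/0.0416667 → 13 → n; chars bn.
Extended square: 0.00200/0.00833333 → 0, 0.03525/0.00416667 → 8; chars 08.

HP82bn08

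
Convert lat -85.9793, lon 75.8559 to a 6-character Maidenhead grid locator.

MA74wa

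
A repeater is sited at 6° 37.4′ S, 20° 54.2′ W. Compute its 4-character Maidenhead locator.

HI93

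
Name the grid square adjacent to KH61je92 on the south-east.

KH61ke01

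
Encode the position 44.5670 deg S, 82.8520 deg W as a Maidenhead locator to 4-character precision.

Shift to the Maidenhead origin (180°W, 90°S): lon 97.15, lat 45.43.
Field (20°×10°, letters A–R): lon ⌊97.15/20⌋ = 4 → E; lat ⌊45.43/10⌋ = 4 → E.
Square (2°×1°, digits 0–9): lon ⌊17.15/2⌋ = 8; lat ⌊5.43/1⌋ = 5.

EE85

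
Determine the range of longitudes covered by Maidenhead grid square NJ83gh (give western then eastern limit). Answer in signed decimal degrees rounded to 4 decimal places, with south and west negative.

Field N=13, J=9: +13·20° lon, +9·10° lat → SW at lon 80°, lat 0°.
Square 8, 3: +8·2° lon, +3·1° lat → SW at lon 96°, lat 3°.
Subsquare g=6, h=7: +6·0.0833333° lon, +7·0.0416667° lat → SW at lon 96.5°, lat 3.29167°.
Cell spans 0.0833333° lon × 0.0416667° lat.
west 96.5000, east 96.5833.

96.5000, 96.5833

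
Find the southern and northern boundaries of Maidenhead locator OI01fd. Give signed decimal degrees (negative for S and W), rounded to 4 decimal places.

-8.8750, -8.8333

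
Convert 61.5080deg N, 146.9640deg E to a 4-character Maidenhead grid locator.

Add 180° to longitude and 90° to latitude: 326.96, 151.51.
Field (20°×10°, letters A–R): lon ⌊326.96/20⌋ = 16 → Q; lat ⌊151.51/10⌋ = 15 → P.
Square (2°×1°, digits 0–9): lon ⌊6.96/2⌋ = 3; lat ⌊1.51/1⌋ = 1.

QP31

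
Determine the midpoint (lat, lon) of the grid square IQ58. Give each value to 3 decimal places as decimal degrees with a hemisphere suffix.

78.500° N, 9.000° W

Field I=8, Q=16: +8·20° lon, +16·10° lat → SW at lon -20°, lat 70°.
Square 5, 8: +5·2° lon, +8·1° lat → SW at lon -10°, lat 78°.
Cell spans 2° lon × 1° lat. Centre is SW corner plus half of each.
latitude 78.500° N, longitude 9.000° W.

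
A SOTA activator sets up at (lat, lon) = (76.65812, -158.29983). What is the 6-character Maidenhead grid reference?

BQ06up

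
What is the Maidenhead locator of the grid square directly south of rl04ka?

RL03kx

Latitude subsquare a = 0; −1 → -1, wraps to 23 = x, carry into square.
Latitude square 4; −1 → 3.
The longitude characters are unchanged.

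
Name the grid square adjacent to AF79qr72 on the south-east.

AF79qr81

Longitude extended square 7; +1 → 8.
Latitude extended square 2; −1 → 1.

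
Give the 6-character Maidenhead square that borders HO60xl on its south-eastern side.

Longitude subsquare x = 23; +1 → 24, wraps to 0 = a, carry into square.
Longitude square 6; +1 → 7.
Latitude subsquare l = 11; −1 → 10 = k.

HO70ak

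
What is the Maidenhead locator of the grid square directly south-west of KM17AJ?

KM07xi

Longitude subsquare a = 0; −1 → -1, wraps to 23 = x, carry into square.
Longitude square 1; −1 → 0.
Latitude subsquare j = 9; −1 → 8 = i.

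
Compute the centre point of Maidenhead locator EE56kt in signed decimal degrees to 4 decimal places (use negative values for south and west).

-43.1875, -89.1250

Field E=4, E=4: +4·20° lon, +4·10° lat → SW at lon -100°, lat -50°.
Square 5, 6: +5·2° lon, +6·1° lat → SW at lon -90°, lat -44°.
Subsquare k=10, t=19: +10·0.0833333° lon, +19·0.0416667° lat → SW at lon -89.1667°, lat -43.2083°.
Cell spans 0.0833333° lon × 0.0416667° lat. Centre is SW corner plus half of each.
latitude -43.1875, longitude -89.1250.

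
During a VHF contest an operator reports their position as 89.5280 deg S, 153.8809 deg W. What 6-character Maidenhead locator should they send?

Shift to the Maidenhead origin (180°W, 90°S): lon 26.1191, lat 0.4720.
Field: lon ⌊26.1191/20⌋ = 1 → B; lat ⌊0.4720/10⌋ = 0 → A.
Square: lon ⌊6.1191/2⌋ = 3; lat ⌊0.4720/1⌋ = 0.
Subsquare: lon ⌊0.1191/0.0833333⌋ = 1 → b; lat ⌊0.4720/0.0416667⌋ = 11 → l.

BA30bl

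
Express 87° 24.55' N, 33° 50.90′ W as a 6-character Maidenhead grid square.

Shift to the Maidenhead origin (180°W, 90°S): lon 146.1517, lat 177.4092.
Field (20°×10°, letters A–R): 146.1517/20 → 7 → H, 177.4092/10 → 17 → R; chars HR.
Square (2°×1°, digits 0–9): 6.1517/2 → 3, 7.4092/1 → 7; chars 37.
Subsquare (5′×2.5′, letters a–x): 0.1517/0.0833333 → 1 → b, 0.4092/0.0416667 → 9 → j; chars bj.

HR37bj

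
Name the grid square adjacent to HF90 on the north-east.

IF01

Longitude square 9; +1 → 10, wraps to 0, carry into field.
Longitude field H = 7; +1 → 8 = I.
Latitude square 0; +1 → 1.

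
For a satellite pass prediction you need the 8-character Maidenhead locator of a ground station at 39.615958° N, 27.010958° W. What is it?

HM69lo87

Shift to the Maidenhead origin (180°W, 90°S): lon 152.98904, lat 129.61596.
Field: lon ⌊152.98904/20⌋ = 7 → H; lat ⌊129.61596/10⌋ = 12 → M.
Square: lon ⌊12.98904/2⌋ = 6; lat ⌊9.61596/1⌋ = 9.
Subsquare: lon ⌊0.98904/0.0833333⌋ = 11 → l; lat ⌊0.61596/0.0416667⌋ = 14 → o.
Extended square: lon ⌊0.07238/0.00833333⌋ = 8; lat ⌊0.03262/0.00416667⌋ = 7.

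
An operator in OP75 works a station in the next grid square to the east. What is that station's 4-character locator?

Longitude square 7; +1 → 8.
The latitude characters are unchanged.

OP85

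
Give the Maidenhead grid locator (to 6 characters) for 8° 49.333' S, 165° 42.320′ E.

Add 180° to longitude and 90° to latitude: 345.7053, 81.1778.
Field: lon ⌊345.7053/20⌋ = 17 → R; lat ⌊81.1778/10⌋ = 8 → I.
Square: lon ⌊5.7053/2⌋ = 2; lat ⌊1.1778/1⌋ = 1.
Subsquare: lon ⌊1.7053/0.0833333⌋ = 20 → u; lat ⌊0.1778/0.0416667⌋ = 4 → e.

RI21ue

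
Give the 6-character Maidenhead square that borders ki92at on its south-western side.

KI82xs

Longitude subsquare a = 0; −1 → -1, wraps to 23 = x, carry into square.
Longitude square 9; −1 → 8.
Latitude subsquare t = 19; −1 → 18 = s.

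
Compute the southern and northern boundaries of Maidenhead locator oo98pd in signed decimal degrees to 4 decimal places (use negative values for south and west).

58.1250, 58.1667

Field O=14, O=14: +14·20° lon, +14·10° lat → SW at lon 100°, lat 50°.
Square 9, 8: +9·2° lon, +8·1° lat → SW at lon 118°, lat 58°.
Subsquare p=15, d=3: +15·0.0833333° lon, +3·0.0416667° lat → SW at lon 119.25°, lat 58.125°.
Cell spans 0.0833333° lon × 0.0416667° lat.
south 58.1250, north 58.1667.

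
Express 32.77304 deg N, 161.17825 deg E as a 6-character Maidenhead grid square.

Offset from 180°W / 90°S: lon 341.1782°, lat 122.7730°.
Field: 341.1782/20 → 17 → R, 122.7730/10 → 12 → M; chars RM.
Square: 1.1782/2 → 0, 2.7730/1 → 2; chars 02.
Subsquare: 1.1782/0.0833333 → 14 → o, 0.7730/0.0416667 → 18 → s; chars os.

RM02os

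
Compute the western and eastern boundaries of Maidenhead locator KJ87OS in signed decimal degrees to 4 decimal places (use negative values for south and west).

37.1667, 37.2500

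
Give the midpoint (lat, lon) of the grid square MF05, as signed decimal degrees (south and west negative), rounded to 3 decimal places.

Field M=12, F=5: +12·20° lon, +5·10° lat → SW at lon 60°, lat -40°.
Square 0, 5: +0·2° lon, +5·1° lat → SW at lon 60°, lat -35°.
Cell spans 2° lon × 1° lat. Centre is SW corner plus half of each.
latitude -34.500, longitude 61.000.

-34.500, 61.000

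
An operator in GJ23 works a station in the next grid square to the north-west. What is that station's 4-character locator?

GJ14

Longitude square 2; −1 → 1.
Latitude square 3; +1 → 4.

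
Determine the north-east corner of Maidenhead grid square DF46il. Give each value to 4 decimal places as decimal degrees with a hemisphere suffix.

33.5000° S, 111.2500° W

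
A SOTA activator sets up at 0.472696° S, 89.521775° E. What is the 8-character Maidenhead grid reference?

NI49sm26

Add 180° to longitude and 90° to latitude: 269.52177, 89.52730.
Field (20°×10°, letters A–R): lon ⌊269.52177/20⌋ = 13 → N; lat ⌊89.52730/10⌋ = 8 → I.
Square (2°×1°, digits 0–9): lon ⌊9.52177/2⌋ = 4; lat ⌊9.52730/1⌋ = 9.
Subsquare (5′×2.5′, letters a–x): lon ⌊1.52177/0.0833333⌋ = 18 → s; lat ⌊0.52730/0.0416667⌋ = 12 → m.
Extended square (30″×15″, digits 0–9): lon ⌊0.02177/0.00833333⌋ = 2; lat ⌊0.02730/0.00416667⌋ = 6.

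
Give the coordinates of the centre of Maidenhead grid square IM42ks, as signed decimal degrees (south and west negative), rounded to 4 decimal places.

32.7708, -11.1250

Field I=8, M=12: +8·20° lon, +12·10° lat → SW at lon -20°, lat 30°.
Square 4, 2: +4·2° lon, +2·1° lat → SW at lon -12°, lat 32°.
Subsquare k=10, s=18: +10·0.0833333° lon, +18·0.0416667° lat → SW at lon -11.1667°, lat 32.75°.
Cell spans 0.0833333° lon × 0.0416667° lat. Centre is SW corner plus half of each.
latitude 32.7708, longitude -11.1250.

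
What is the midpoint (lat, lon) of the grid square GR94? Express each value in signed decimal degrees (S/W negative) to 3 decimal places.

Field G=6, R=17: +6·20° lon, +17·10° lat → SW at lon -60°, lat 80°.
Square 9, 4: +9·2° lon, +4·1° lat → SW at lon -42°, lat 84°.
Cell spans 2° lon × 1° lat. Centre is SW corner plus half of each.
latitude 84.500, longitude -41.000.

84.500, -41.000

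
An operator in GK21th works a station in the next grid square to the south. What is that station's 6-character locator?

Latitude subsquare h = 7; −1 → 6 = g.
The longitude characters are unchanged.

GK21tg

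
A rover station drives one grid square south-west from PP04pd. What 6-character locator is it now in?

PP04oc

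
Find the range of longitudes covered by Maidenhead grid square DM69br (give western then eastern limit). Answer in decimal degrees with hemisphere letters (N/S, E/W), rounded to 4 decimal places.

Field D=3, M=12: +3·20° lon, +12·10° lat → SW at lon -120°, lat 30°.
Square 6, 9: +6·2° lon, +9·1° lat → SW at lon -108°, lat 39°.
Subsquare b=1, r=17: +1·0.0833333° lon, +17·0.0416667° lat → SW at lon -107.917°, lat 39.7083°.
Cell spans 0.0833333° lon × 0.0416667° lat.
west 107.9167° W, east 107.8333° W.

107.9167° W, 107.8333° W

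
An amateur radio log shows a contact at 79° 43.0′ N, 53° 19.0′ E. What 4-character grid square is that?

LQ69

Add 180° to longitude and 90° to latitude: 233.32, 169.72.
Field (20°×10°, letters A–R): 233.32/20 → 11 → L, 169.72/10 → 16 → Q; chars LQ.
Square (2°×1°, digits 0–9): 13.32/2 → 6, 9.72/1 → 9; chars 69.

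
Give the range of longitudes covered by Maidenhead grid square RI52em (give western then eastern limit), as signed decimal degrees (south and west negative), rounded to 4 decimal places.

Field R=17, I=8: +17·20° lon, +8·10° lat → SW at lon 160°, lat -10°.
Square 5, 2: +5·2° lon, +2·1° lat → SW at lon 170°, lat -8°.
Subsquare e=4, m=12: +4·0.0833333° lon, +12·0.0416667° lat → SW at lon 170.333°, lat -7.5°.
Cell spans 0.0833333° lon × 0.0416667° lat.
west 170.3333, east 170.4167.

170.3333, 170.4167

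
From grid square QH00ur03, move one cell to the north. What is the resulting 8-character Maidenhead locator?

QH00ur04

Latitude extended square 3; +1 → 4.
The longitude characters are unchanged.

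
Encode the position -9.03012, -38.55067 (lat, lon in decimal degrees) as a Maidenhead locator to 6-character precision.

HI00rx

Shift to the Maidenhead origin (180°W, 90°S): lon 141.4493, lat 80.9699.
Field: 141.4493/20 → 7 → H, 80.9699/10 → 8 → I; chars HI.
Square: 1.4493/2 → 0, 0.9699/1 → 0; chars 00.
Subsquare: 1.4493/0.0833333 → 17 → r, 0.9699/0.0416667 → 23 → x; chars rx.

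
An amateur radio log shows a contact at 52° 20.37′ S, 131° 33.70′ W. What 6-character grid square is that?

Add 180° to longitude and 90° to latitude: 48.4383, 37.6605.
Field: lon ⌊48.4383/20⌋ = 2 → C; lat ⌊37.6605/10⌋ = 3 → D.
Square: lon ⌊8.4383/2⌋ = 4; lat ⌊7.6605/1⌋ = 7.
Subsquare: lon ⌊0.4383/0.0833333⌋ = 5 → f; lat ⌊0.6605/0.0416667⌋ = 15 → p.

CD47fp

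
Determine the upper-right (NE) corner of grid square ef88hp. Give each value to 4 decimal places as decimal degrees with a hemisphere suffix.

Field E=4, F=5: +4·20° lon, +5·10° lat → SW at lon -100°, lat -40°.
Square 8, 8: +8·2° lon, +8·1° lat → SW at lon -84°, lat -32°.
Subsquare h=7, p=15: +7·0.0833333° lon, +15·0.0416667° lat → SW at lon -83.4167°, lat -31.375°.
Cell spans 0.0833333° lon × 0.0416667° lat. NE corner is SW corner plus one full cell.
latitude 31.3333° S, longitude 83.3333° W.

31.3333° S, 83.3333° W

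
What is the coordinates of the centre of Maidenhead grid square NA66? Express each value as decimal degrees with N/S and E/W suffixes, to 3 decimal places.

83.500° S, 93.000° E

Field N=13, A=0: +13·20° lon, +0·10° lat → SW at lon 80°, lat -90°.
Square 6, 6: +6·2° lon, +6·1° lat → SW at lon 92°, lat -84°.
Cell spans 2° lon × 1° lat. Centre is SW corner plus half of each.
latitude 83.500° S, longitude 93.000° E.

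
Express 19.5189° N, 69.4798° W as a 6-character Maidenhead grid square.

Shift to the Maidenhead origin (180°W, 90°S): lon 110.5202, lat 109.5189.
Field: lon ⌊110.5202/20⌋ = 5 → F; lat ⌊109.5189/10⌋ = 10 → K.
Square: lon ⌊10.5202/2⌋ = 5; lat ⌊9.5189/1⌋ = 9.
Subsquare: lon ⌊0.5202/0.0833333⌋ = 6 → g; lat ⌊0.5189/0.0416667⌋ = 12 → m.

FK59gm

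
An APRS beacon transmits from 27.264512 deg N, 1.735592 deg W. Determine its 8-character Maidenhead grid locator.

Shift to the Maidenhead origin (180°W, 90°S): lon 178.26441, lat 117.26451.
Field: 178.26441/20 → 8 → I, 117.26451/10 → 11 → L; chars IL.
Square: 18.26441/2 → 9, 7.26451/1 → 7; chars 97.
Subsquare: 0.26441/0.0833333 → 3 → d, 0.26451/0.0416667 → 6 → g; chars dg.
Extended square: 0.01441/0.00833333 → 1, 0.01451/0.00416667 → 3; chars 13.

IL97dg13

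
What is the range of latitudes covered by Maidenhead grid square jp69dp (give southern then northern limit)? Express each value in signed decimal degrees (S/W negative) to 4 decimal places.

69.6250, 69.6667

Field J=9, P=15: +9·20° lon, +15·10° lat → SW at lon 0°, lat 60°.
Square 6, 9: +6·2° lon, +9·1° lat → SW at lon 12°, lat 69°.
Subsquare d=3, p=15: +3·0.0833333° lon, +15·0.0416667° lat → SW at lon 12.25°, lat 69.625°.
Cell spans 0.0833333° lon × 0.0416667° lat.
south 69.6250, north 69.6667.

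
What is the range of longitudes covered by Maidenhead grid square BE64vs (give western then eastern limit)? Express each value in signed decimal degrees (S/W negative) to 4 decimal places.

-146.2500, -146.1667

Field B=1, E=4: +1·20° lon, +4·10° lat → SW at lon -160°, lat -50°.
Square 6, 4: +6·2° lon, +4·1° lat → SW at lon -148°, lat -46°.
Subsquare v=21, s=18: +21·0.0833333° lon, +18·0.0416667° lat → SW at lon -146.25°, lat -45.25°.
Cell spans 0.0833333° lon × 0.0416667° lat.
west -146.2500, east -146.1667.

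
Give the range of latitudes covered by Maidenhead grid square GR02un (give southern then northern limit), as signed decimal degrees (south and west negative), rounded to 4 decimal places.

Field G=6, R=17: +6·20° lon, +17·10° lat → SW at lon -60°, lat 80°.
Square 0, 2: +0·2° lon, +2·1° lat → SW at lon -60°, lat 82°.
Subsquare u=20, n=13: +20·0.0833333° lon, +13·0.0416667° lat → SW at lon -58.3333°, lat 82.5417°.
Cell spans 0.0833333° lon × 0.0416667° lat.
south 82.5417, north 82.5833.

82.5417, 82.5833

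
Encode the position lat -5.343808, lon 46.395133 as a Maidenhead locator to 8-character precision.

LI34ep77

Add 180° to longitude and 90° to latitude: 226.39513, 84.65619.
Field: 226.39513/20 → 11 → L, 84.65619/10 → 8 → I; chars LI.
Square: 6.39513/2 → 3, 4.65619/1 → 4; chars 34.
Subsquare: 0.39513/0.0833333 → 4 → e, 0.65619/0.0416667 → 15 → p; chars ep.
Extended square: 0.06180/0.00833333 → 7, 0.03119/0.00416667 → 7; chars 77.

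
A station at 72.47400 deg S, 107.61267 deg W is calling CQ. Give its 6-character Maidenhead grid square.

DB67em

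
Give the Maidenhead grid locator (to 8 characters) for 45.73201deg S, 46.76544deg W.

GE64og84

Shift to the Maidenhead origin (180°W, 90°S): lon 133.23456, lat 44.26799.
Field: 133.23456/20 → 6 → G, 44.26799/10 → 4 → E; chars GE.
Square: 13.23456/2 → 6, 4.26799/1 → 4; chars 64.
Subsquare: 1.23456/0.0833333 → 14 → o, 0.26799/0.0416667 → 6 → g; chars og.
Extended square: 0.06789/0.00833333 → 8, 0.01799/0.00416667 → 4; chars 84.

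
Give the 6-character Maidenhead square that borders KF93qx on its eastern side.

KF93rx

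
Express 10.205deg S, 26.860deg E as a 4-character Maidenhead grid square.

KH39

Add 180° to longitude and 90° to latitude: 206.86, 79.80.
Field (20°×10°, letters A–R): 206.86/20 → 10 → K, 79.80/10 → 7 → H; chars KH.
Square (2°×1°, digits 0–9): 6.86/2 → 3, 9.80/1 → 9; chars 39.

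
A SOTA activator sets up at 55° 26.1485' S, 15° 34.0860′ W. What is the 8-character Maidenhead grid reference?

Add 180° to longitude and 90° to latitude: 164.43190, 34.56419.
Field: lon ⌊164.43190/20⌋ = 8 → I; lat ⌊34.56419/10⌋ = 3 → D.
Square: lon ⌊4.43190/2⌋ = 2; lat ⌊4.56419/1⌋ = 4.
Subsquare: lon ⌊0.43190/0.0833333⌋ = 5 → f; lat ⌊0.56419/0.0416667⌋ = 13 → n.
Extended square: lon ⌊0.01523/0.00833333⌋ = 1; lat ⌊0.02252/0.00416667⌋ = 5.

ID24fn15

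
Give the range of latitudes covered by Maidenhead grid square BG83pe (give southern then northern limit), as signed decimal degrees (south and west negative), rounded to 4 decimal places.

-26.8333, -26.7917

Field B=1, G=6: +1·20° lon, +6·10° lat → SW at lon -160°, lat -30°.
Square 8, 3: +8·2° lon, +3·1° lat → SW at lon -144°, lat -27°.
Subsquare p=15, e=4: +15·0.0833333° lon, +4·0.0416667° lat → SW at lon -142.75°, lat -26.8333°.
Cell spans 0.0833333° lon × 0.0416667° lat.
south -26.8333, north -26.7917.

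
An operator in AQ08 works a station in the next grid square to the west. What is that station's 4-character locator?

Longitude square 0; −1 → -1, wraps to 9, carry into field.
Longitude field A = 0; −1 → -1, wraps to 17 = R, wrapping around the antimeridian.
The latitude characters are unchanged.

RQ98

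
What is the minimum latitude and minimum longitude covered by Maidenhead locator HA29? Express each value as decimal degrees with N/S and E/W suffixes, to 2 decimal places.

81.00° S, 36.00° W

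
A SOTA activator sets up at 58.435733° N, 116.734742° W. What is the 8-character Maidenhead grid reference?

Add 180° to longitude and 90° to latitude: 63.26526, 148.43573.
Field (20°×10°, letters A–R): 63.26526/20 → 3 → D, 148.43573/10 → 14 → O; chars DO.
Square (2°×1°, digits 0–9): 3.26526/2 → 1, 8.43573/1 → 8; chars 18.
Subsquare (5′×2.5′, letters a–x): 1.26526/0.0833333 → 15 → p, 0.43573/0.0416667 → 10 → k; chars pk.
Extended square (30″×15″, digits 0–9): 0.01526/0.00833333 → 1, 0.01907/0.00416667 → 4; chars 14.

DO18pk14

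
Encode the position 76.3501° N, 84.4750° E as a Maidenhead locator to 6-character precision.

NQ26fi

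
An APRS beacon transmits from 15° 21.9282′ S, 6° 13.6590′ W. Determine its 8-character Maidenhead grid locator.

IH64vp22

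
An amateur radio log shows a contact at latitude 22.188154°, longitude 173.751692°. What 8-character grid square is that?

Add 180° to longitude and 90° to latitude: 353.75169, 112.18815.
Field: 353.75169/20 → 17 → R, 112.18815/10 → 11 → L; chars RL.
Square: 13.75169/2 → 6, 2.18815/1 → 2; chars 62.
Subsquare: 1.75169/0.0833333 → 21 → v, 0.18815/0.0416667 → 4 → e; chars ve.
Extended square: 0.00169/0.00833333 → 0, 0.02149/0.00416667 → 5; chars 05.

RL62ve05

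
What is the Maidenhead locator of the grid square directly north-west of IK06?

Longitude square 0; −1 → -1, wraps to 9, carry into field.
Longitude field I = 8; −1 → 7 = H.
Latitude square 6; +1 → 7.

HK97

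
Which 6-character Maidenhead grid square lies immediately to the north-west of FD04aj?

Longitude subsquare a = 0; −1 → -1, wraps to 23 = x, carry into square.
Longitude square 0; −1 → -1, wraps to 9, carry into field.
Longitude field F = 5; −1 → 4 = E.
Latitude subsquare j = 9; +1 → 10 = k.

ED94xk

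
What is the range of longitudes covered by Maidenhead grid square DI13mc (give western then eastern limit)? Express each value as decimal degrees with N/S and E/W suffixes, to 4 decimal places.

117.0000° W, 116.9167° W

Field D=3, I=8: +3·20° lon, +8·10° lat → SW at lon -120°, lat -10°.
Square 1, 3: +1·2° lon, +3·1° lat → SW at lon -118°, lat -7°.
Subsquare m=12, c=2: +12·0.0833333° lon, +2·0.0416667° lat → SW at lon -117°, lat -6.91667°.
Cell spans 0.0833333° lon × 0.0416667° lat.
west 117.0000° W, east 116.9167° W.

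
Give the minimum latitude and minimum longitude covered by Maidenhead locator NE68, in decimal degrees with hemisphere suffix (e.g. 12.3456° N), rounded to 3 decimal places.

Field N=13, E=4: +13·20° lon, +4·10° lat → SW at lon 80°, lat -50°.
Square 6, 8: +6·2° lon, +8·1° lat → SW at lon 92°, lat -42°.
latitude 42.000° S, longitude 92.000° E.

42.000° S, 92.000° E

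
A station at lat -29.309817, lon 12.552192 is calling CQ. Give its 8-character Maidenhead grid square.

Offset from 180°W / 90°S: lon 192.55219°, lat 60.69018°.
Field: 192.55219/20 → 9 → J, 60.69018/10 → 6 → G; chars JG.
Square: 12.55219/2 → 6, 0.69018/1 → 0; chars 60.
Subsquare: 0.55219/0.0833333 → 6 → g, 0.69018/0.0416667 → 16 → q; chars gq.
Extended square: 0.05219/0.00833333 → 6, 0.02352/0.00416667 → 5; chars 65.

JG60gq65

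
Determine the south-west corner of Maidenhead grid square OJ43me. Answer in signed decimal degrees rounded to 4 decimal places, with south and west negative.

3.1667, 109.0000

Field O=14, J=9: +14·20° lon, +9·10° lat → SW at lon 100°, lat 0°.
Square 4, 3: +4·2° lon, +3·1° lat → SW at lon 108°, lat 3°.
Subsquare m=12, e=4: +12·0.0833333° lon, +4·0.0416667° lat → SW at lon 109°, lat 3.16667°.
latitude 3.1667, longitude 109.0000.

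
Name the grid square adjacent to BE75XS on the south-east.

BE85ar

Longitude subsquare x = 23; +1 → 24, wraps to 0 = a, carry into square.
Longitude square 7; +1 → 8.
Latitude subsquare s = 18; −1 → 17 = r.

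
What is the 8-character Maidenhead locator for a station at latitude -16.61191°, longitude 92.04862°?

Offset from 180°W / 90°S: lon 272.04862°, lat 73.38809°.
Field (20°×10°, letters A–R): lon ⌊272.04862/20⌋ = 13 → N; lat ⌊73.38809/10⌋ = 7 → H.
Square (2°×1°, digits 0–9): lon ⌊12.04862/2⌋ = 6; lat ⌊3.38809/1⌋ = 3.
Subsquare (5′×2.5′, letters a–x): lon ⌊0.04862/0.0833333⌋ = 0 → a; lat ⌊0.38809/0.0416667⌋ = 9 → j.
Extended square (30″×15″, digits 0–9): lon ⌊0.04862/0.00833333⌋ = 5; lat ⌊0.01309/0.00416667⌋ = 3.

NH63aj53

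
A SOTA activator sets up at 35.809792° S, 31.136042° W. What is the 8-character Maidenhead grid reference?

HF44ke35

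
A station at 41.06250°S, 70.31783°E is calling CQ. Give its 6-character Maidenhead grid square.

ME58dw

Shift to the Maidenhead origin (180°W, 90°S): lon 250.3178, lat 48.9375.
Field: 250.3178/20 → 12 → M, 48.9375/10 → 4 → E; chars ME.
Square: 10.3178/2 → 5, 8.9375/1 → 8; chars 58.
Subsquare: 0.3178/0.0833333 → 3 → d, 0.9375/0.0416667 → 22 → w; chars dw.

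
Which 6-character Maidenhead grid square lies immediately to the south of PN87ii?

Latitude subsquare i = 8; −1 → 7 = h.
The longitude characters are unchanged.

PN87ih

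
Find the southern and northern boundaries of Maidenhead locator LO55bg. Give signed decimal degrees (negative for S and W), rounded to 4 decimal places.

Field L=11, O=14: +11·20° lon, +14·10° lat → SW at lon 40°, lat 50°.
Square 5, 5: +5·2° lon, +5·1° lat → SW at lon 50°, lat 55°.
Subsquare b=1, g=6: +1·0.0833333° lon, +6·0.0416667° lat → SW at lon 50.0833°, lat 55.25°.
Cell spans 0.0833333° lon × 0.0416667° lat.
south 55.2500, north 55.2917.

55.2500, 55.2917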